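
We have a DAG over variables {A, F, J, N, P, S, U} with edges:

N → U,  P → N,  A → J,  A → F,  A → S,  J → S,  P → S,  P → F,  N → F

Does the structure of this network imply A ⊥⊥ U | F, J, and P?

No

We examine all 6 paths between A and U:
  1. A → S ← P → F ← N → U — S:collider[blocks]; P:fork[blocks]; F:collider[open]; N:fork[open] ⇒ blocked
  2. A → S ← P → N → U — S:collider[blocks]; P:fork[blocks]; N:chain[open] ⇒ blocked
  3. A → J → S ← P → F ← N → U — J:chain[blocks]; S:collider[blocks]; P:fork[blocks]; F:collider[open]; N:fork[open] ⇒ blocked
  4. A → J → S ← P → N → U — J:chain[blocks]; S:collider[blocks]; P:fork[blocks]; N:chain[open] ⇒ blocked
  5. A → F ← P → N → U — F:collider[open]; P:fork[blocks]; N:chain[open] ⇒ blocked
  6. A → F ← N → U — F:collider[open]; N:fork[open] ⇒ active
Since the path A → F ← N → U is active, A and U are not d-separated given {F, J, P}.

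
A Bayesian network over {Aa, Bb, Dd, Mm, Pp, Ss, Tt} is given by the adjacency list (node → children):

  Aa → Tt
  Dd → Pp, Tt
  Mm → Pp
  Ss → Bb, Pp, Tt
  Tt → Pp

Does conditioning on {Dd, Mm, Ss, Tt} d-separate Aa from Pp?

Yes — Aa and Pp are d-separated given {Dd, Mm, Ss, Tt}.

Enumerating the 3 paths from Aa to Pp and testing each for blocking by {Dd, Mm, Ss, Tt}:
Path 1: Aa → Tt ← Dd → Pp
  Dd is a fork here and Dd is conditioned on, so the path is blocked at Dd.
Path 2: Aa → Tt ← Ss → Pp
  Ss is a fork here and Ss is conditioned on, so the path is blocked at Ss.
Path 3: Aa → Tt → Pp
  Tt is a chain here and Tt is conditioned on, so the path is blocked at Tt.
All paths are blocked; Aa ⊥ Pp | {Dd, Mm, Ss, Tt} holds.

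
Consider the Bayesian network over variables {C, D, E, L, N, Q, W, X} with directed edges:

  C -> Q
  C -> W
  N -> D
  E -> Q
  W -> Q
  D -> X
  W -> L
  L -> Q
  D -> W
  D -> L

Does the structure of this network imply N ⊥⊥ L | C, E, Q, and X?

No

We examine all 4 paths between N and L:
Path 1: N → D → W ← C → Q ← L
  C is a fork here and C is conditioned on, so the path is blocked at C.
Path 2: N → D → W → Q ← L
  D is a chain and D is not conditioned on; W is a chain and W is not conditioned on; Q is a collider and Q is conditioned on, which opens it — no node blocks this path, so it is active.
Path 3: N → D → W → L
  D is a chain and D is not conditioned on; W is a chain and W is not conditioned on — no node blocks this path, so it is active.
Path 4: N → D → L
  D is a chain and D is not conditioned on — no node blocks this path, so it is active.
Since the path N → D → W → Q ← L is active, N and L are not d-separated given {C, E, Q, X}.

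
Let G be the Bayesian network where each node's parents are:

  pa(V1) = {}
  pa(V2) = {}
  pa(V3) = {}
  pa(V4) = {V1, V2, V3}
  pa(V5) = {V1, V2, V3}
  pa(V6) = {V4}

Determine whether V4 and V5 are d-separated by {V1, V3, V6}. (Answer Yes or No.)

We examine all 3 paths between V4 and V5:
Path 1: V4 ← V3 → V5
  V3 is a fork here and V3 is conditioned on, so the path is blocked at V3.
Path 2: V4 ← V2 → V5
  V2 is a fork and V2 is not conditioned on — no node blocks this path, so it is active.
Path 3: V4 ← V1 → V5
  V1 is a fork here and V1 is conditioned on, so the path is blocked at V1.
At least one path is unblocked, so d-separation fails.

No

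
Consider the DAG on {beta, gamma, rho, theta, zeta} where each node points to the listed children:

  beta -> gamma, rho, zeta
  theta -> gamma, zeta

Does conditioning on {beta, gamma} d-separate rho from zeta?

Yes

We examine all 2 paths between rho and zeta:
Path 1: rho ← beta → gamma ← theta → zeta
  beta is a fork here and beta is conditioned on, so the path is blocked at beta.
Path 2: rho ← beta → zeta
  beta is a fork here and beta is conditioned on, so the path is blocked at beta.
Since every path is blocked, d-separation holds.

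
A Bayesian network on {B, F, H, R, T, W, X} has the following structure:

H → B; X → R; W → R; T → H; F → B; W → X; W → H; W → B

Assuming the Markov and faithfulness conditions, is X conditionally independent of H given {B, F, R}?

No — X and H are not d-separated given {B, F, R}.

There are 4 undirected paths between X and H; checking each against the conditioning set {B, F, R}:
Path 1: X ← W → B ← H
  W is a fork and W is not conditioned on; B is a collider and B is conditioned on, which opens it — no node blocks this path, so it is active.
Path 2: X ← W → H
  W is a fork and W is not conditioned on — no node blocks this path, so it is active.
Path 3: X → R ← W → B ← H
  R is a collider and R is conditioned on, which opens it; W is a fork and W is not conditioned on; B is a collider and B is conditioned on, which opens it — no node blocks this path, so it is active.
Path 4: X → R ← W → H
  R is a collider and R is conditioned on, which opens it; W is a fork and W is not conditioned on — no node blocks this path, so it is active.
Because an active path exists, X and H are not d-separated.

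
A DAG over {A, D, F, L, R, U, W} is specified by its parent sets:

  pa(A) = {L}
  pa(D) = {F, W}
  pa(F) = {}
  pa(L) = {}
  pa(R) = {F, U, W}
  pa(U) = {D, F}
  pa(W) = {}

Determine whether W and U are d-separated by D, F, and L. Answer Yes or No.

Yes

There are 6 undirected paths between W and U; checking each against the conditioning set {D, F, L}:
Path 1: W → R ← F → U
  R is a collider here and neither R nor any of its descendants is conditioned on, so the collider stays closed — the path is blocked at R.
Path 2: W → R ← F → D → U
  R is a collider here and neither R nor any of its descendants is conditioned on, so the collider stays closed — the path is blocked at R.
Path 3: W → R ← U
  R is a collider here and neither R nor any of its descendants is conditioned on, so the collider stays closed — the path is blocked at R.
Path 4: W → D ← F → R ← U
  F is a fork here and F is conditioned on, so the path is blocked at F.
Path 5: W → D ← F → U
  F is a fork here and F is conditioned on, so the path is blocked at F.
Path 6: W → D → U
  D is a chain here and D is conditioned on, so the path is blocked at D.
Every path is blocked, so W and U are d-separated given {D, F, L}.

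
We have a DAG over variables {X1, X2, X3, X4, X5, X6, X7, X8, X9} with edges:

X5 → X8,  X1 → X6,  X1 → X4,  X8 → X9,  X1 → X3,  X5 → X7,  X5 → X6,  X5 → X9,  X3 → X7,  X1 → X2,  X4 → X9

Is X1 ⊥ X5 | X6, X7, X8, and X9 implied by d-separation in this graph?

We examine all 4 paths between X1 and X5:
Path 1: X1 → X3 → X7 ← X5
  X3 is a chain and X3 is not conditioned on; X7 is a collider and X7 is conditioned on, which opens it — no node blocks this path, so it is active.
Path 2: X1 → X4 → X9 ← X5
  X4 is a chain and X4 is not conditioned on; X9 is a collider and X9 is conditioned on, which opens it — no node blocks this path, so it is active.
Path 3: X1 → X4 → X9 ← X8 ← X5
  X8 is a chain here and X8 is conditioned on, so the path is blocked at X8.
Path 4: X1 → X6 ← X5
  X6 is a collider and X6 is conditioned on, which opens it — no node blocks this path, so it is active.
At least one path is unblocked, so d-separation fails.

No — X1 and X5 are not d-separated given {X6, X7, X8, X9}.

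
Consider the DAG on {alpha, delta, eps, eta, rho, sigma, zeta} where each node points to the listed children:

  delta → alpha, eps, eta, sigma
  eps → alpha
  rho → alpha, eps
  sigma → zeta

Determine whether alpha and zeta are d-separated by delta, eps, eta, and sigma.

Enumerating the 3 paths from alpha to zeta and testing each for blocking by {delta, eps, eta, sigma}:
Path 1: alpha ← delta → sigma → zeta
  delta is a fork here and delta is conditioned on, so the path is blocked at delta.
Path 2: alpha ← eps ← delta → sigma → zeta
  eps is a chain here and eps is conditioned on, so the path is blocked at eps.
Path 3: alpha ← rho → eps ← delta → sigma → zeta
  delta is a fork here and delta is conditioned on, so the path is blocked at delta.
All paths are blocked; alpha ⊥ zeta | {delta, eps, eta, sigma} holds.

Yes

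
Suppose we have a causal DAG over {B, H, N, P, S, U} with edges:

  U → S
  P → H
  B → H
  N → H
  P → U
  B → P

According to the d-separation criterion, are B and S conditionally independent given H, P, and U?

Enumerating the 2 paths from B to S and testing each for blocking by {H, P, U}:
Path 1: B → H ← P → U → S
  P is a fork here and P is conditioned on, so the path is blocked at P.
Path 2: B → P → U → S
  P is a chain here and P is conditioned on, so the path is blocked at P.
Since every path is blocked, d-separation holds.

Yes — B and S are d-separated given {H, P, U}.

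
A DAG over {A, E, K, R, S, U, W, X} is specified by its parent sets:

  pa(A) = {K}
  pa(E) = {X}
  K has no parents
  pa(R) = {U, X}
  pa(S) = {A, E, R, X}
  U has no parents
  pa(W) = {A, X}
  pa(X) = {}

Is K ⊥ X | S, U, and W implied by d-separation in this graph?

There are 4 undirected paths between K and X; checking each against the conditioning set {S, U, W}:
Path 1: K → A → S ← R ← X
  A is a chain and A is not conditioned on; S is a collider and S is conditioned on, which opens it; R is a chain and R is not conditioned on — no node blocks this path, so it is active.
Path 2: K → A → S ← X
  A is a chain and A is not conditioned on; S is a collider and S is conditioned on, which opens it — no node blocks this path, so it is active.
Path 3: K → A → S ← E ← X
  A is a chain and A is not conditioned on; S is a collider and S is conditioned on, which opens it; E is a chain and E is not conditioned on — no node blocks this path, so it is active.
Path 4: K → A → W ← X
  A is a chain and A is not conditioned on; W is a collider and W is conditioned on, which opens it — no node blocks this path, so it is active.
Because an active path exists, K and X are not d-separated.

No — K and X are not d-separated given {S, U, W}.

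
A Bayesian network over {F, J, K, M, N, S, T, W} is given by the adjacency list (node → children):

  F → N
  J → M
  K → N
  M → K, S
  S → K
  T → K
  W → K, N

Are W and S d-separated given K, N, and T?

4 paths connect W and S; each must be blocked for d-separation to hold:
Path 1: W → K ← M → S
  K is a collider and K is conditioned on, which opens it; M is a fork and M is not conditioned on — no node blocks this path, so it is active.
Path 2: W → K ← S
  K is a collider and K is conditioned on, which opens it — no node blocks this path, so it is active.
Path 3: W → N ← K ← M → S
  K is a chain here and K is conditioned on, so the path is blocked at K.
Path 4: W → N ← K ← S
  K is a chain here and K is conditioned on, so the path is blocked at K.
At least one path is unblocked, so d-separation fails.

No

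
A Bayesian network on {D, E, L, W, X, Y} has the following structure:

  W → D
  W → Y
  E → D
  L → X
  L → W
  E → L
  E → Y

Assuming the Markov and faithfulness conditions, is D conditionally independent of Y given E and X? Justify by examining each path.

There are 4 undirected paths between D and Y; checking each against the conditioning set {E, X}:
  1. D ← W ← L ← E → Y — W:chain[open]; L:chain[open]; E:fork[blocks] ⇒ blocked
  2. D ← W → Y — W:fork[open] ⇒ active
  3. D ← E → L → W → Y — E:fork[blocks]; L:chain[open]; W:chain[open] ⇒ blocked
  4. D ← E → Y — E:fork[blocks] ⇒ blocked
Since the path D ← W → Y is active, D and Y are not d-separated given {E, X}.

No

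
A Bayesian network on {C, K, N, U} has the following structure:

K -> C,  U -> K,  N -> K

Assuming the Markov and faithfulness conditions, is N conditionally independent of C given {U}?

Only one path connects N and C:
  1. N → K → C — K:chain[open] ⇒ active
Since the path N → K → C is active, N and C are not d-separated given {U}.

No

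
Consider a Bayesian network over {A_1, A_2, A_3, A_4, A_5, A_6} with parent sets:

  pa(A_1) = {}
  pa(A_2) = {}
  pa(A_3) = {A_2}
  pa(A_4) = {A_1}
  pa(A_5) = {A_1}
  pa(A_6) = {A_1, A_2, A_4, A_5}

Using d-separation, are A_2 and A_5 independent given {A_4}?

We examine all 3 paths between A_2 and A_5:
Path 1: A_2 → A_6 ← A_1 → A_5
  A_6 is a collider here and neither A_6 nor any of its descendants is conditioned on, so the collider stays closed — the path is blocked at A_6.
Path 2: A_2 → A_6 ← A_4 ← A_1 → A_5
  A_6 is a collider here and neither A_6 nor any of its descendants is conditioned on, so the collider stays closed — the path is blocked at A_6.
Path 3: A_2 → A_6 ← A_5
  A_6 is a collider here and neither A_6 nor any of its descendants is conditioned on, so the collider stays closed — the path is blocked at A_6.
All paths are blocked; A_2 ⊥ A_5 | {A_4} holds.

Yes — A_2 and A_5 are d-separated given {A_4}.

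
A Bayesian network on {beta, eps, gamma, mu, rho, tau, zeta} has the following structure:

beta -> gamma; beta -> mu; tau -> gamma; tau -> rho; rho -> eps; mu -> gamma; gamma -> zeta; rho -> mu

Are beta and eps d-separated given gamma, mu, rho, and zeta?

There are 4 undirected paths between beta and eps; checking each against the conditioning set {gamma, mu, rho, zeta}:
Path 1: beta → gamma ← mu ← rho → eps
  mu is a chain here and mu is conditioned on, so the path is blocked at mu.
Path 2: beta → gamma ← tau → rho → eps
  rho is a chain here and rho is conditioned on, so the path is blocked at rho.
Path 3: beta → mu ← rho → eps
  rho is a fork here and rho is conditioned on, so the path is blocked at rho.
Path 4: beta → mu → gamma ← tau → rho → eps
  mu is a chain here and mu is conditioned on, so the path is blocked at mu.
All paths are blocked; beta ⊥ eps | {gamma, mu, rho, zeta} holds.

Yes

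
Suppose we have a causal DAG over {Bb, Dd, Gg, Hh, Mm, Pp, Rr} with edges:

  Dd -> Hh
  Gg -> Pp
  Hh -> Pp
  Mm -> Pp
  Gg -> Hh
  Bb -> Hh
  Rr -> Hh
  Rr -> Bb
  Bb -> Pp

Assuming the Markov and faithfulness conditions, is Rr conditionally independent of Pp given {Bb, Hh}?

Enumerating the 6 paths from Rr to Pp and testing each for blocking by {Bb, Hh}:
Path 1: Rr → Hh ← Bb → Pp
  Bb is a fork here and Bb is conditioned on, so the path is blocked at Bb.
Path 2: Rr → Hh ← Gg → Pp
  Hh is a collider and Hh is conditioned on, which opens it; Gg is a fork and Gg is not conditioned on — no node blocks this path, so it is active.
Path 3: Rr → Hh → Pp
  Hh is a chain here and Hh is conditioned on, so the path is blocked at Hh.
Path 4: Rr → Bb → Hh ← Gg → Pp
  Bb is a chain here and Bb is conditioned on, so the path is blocked at Bb.
Path 5: Rr → Bb → Hh → Pp
  Bb is a chain here and Bb is conditioned on, so the path is blocked at Bb.
Path 6: Rr → Bb → Pp
  Bb is a chain here and Bb is conditioned on, so the path is blocked at Bb.
Because an active path exists, Rr and Pp are not d-separated.

No — Rr and Pp are not d-separated given {Bb, Hh}.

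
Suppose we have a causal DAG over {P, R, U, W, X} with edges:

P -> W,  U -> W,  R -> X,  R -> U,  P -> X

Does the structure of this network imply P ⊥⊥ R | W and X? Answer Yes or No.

Enumerating the 2 paths from P to R and testing each for blocking by {W, X}:
Path 1: P → X ← R
  X is a collider and X is conditioned on, which opens it — no node blocks this path, so it is active.
Path 2: P → W ← U ← R
  W is a collider and W is conditioned on, which opens it; U is a chain and U is not conditioned on — no node blocks this path, so it is active.
At least one path is unblocked, so d-separation fails.

No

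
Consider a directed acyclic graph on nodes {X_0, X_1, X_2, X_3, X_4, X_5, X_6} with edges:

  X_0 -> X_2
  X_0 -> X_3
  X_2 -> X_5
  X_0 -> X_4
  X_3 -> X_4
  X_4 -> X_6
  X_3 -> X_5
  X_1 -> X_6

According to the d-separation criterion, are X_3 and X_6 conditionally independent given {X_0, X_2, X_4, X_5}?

Yes

There are 3 undirected paths between X_3 and X_6; checking each against the conditioning set {X_0, X_2, X_4, X_5}:
Path 1: X_3 → X_5 ← X_2 ← X_0 → X_4 → X_6
  X_2 is a chain here and X_2 is conditioned on, so the path is blocked at X_2.
Path 2: X_3 ← X_0 → X_4 → X_6
  X_0 is a fork here and X_0 is conditioned on, so the path is blocked at X_0.
Path 3: X_3 → X_4 → X_6
  X_4 is a chain here and X_4 is conditioned on, so the path is blocked at X_4.
Every path is blocked, so X_3 and X_6 are d-separated given {X_0, X_2, X_4, X_5}.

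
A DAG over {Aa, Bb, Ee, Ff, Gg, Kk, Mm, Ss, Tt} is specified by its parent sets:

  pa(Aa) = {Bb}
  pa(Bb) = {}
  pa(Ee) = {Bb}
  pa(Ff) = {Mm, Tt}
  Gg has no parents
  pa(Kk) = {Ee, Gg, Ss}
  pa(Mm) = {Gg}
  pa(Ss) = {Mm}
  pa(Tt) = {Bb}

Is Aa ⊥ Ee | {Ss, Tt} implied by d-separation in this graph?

Enumerating the 3 paths from Aa to Ee and testing each for blocking by {Ss, Tt}:
Path 1: Aa ← Bb → Ee
  Bb is a fork and Bb is not conditioned on — no node blocks this path, so it is active.
Path 2: Aa ← Bb → Tt → Ff ← Mm ← Gg → Kk ← Ee
  Tt is a chain here and Tt is conditioned on, so the path is blocked at Tt.
Path 3: Aa ← Bb → Tt → Ff ← Mm → Ss → Kk ← Ee
  Tt is a chain here and Tt is conditioned on, so the path is blocked at Tt.
Because an active path exists, Aa and Ee are not d-separated.

No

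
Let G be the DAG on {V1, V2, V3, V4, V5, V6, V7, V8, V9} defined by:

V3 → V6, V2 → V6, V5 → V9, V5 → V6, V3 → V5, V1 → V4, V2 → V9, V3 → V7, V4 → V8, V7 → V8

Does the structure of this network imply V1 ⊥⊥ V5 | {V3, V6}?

There are 3 undirected paths between V1 and V5; checking each against the conditioning set {V3, V6}:
Path 1: V1 → V4 → V8 ← V7 ← V3 → V6 ← V5
  V8 is a collider here and neither V8 nor any of its descendants is conditioned on, so the collider stays closed — the path is blocked at V8.
Path 2: V1 → V4 → V8 ← V7 ← V3 → V6 ← V2 → V9 ← V5
  V8 is a collider here and neither V8 nor any of its descendants is conditioned on, so the collider stays closed — the path is blocked at V8.
Path 3: V1 → V4 → V8 ← V7 ← V3 → V5
  V8 is a collider here and neither V8 nor any of its descendants is conditioned on, so the collider stays closed — the path is blocked at V8.
All paths are blocked; V1 ⊥ V5 | {V3, V6} holds.

Yes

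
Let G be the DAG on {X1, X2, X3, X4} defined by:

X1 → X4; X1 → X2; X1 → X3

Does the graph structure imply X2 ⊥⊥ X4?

The only undirected path from X2 to X4 is:
Path 1: X2 ← X1 → X4
  X1 is a fork and X1 is not conditioned on — no node blocks this path, so it is active.
At least one path is unblocked, so d-separation fails.

No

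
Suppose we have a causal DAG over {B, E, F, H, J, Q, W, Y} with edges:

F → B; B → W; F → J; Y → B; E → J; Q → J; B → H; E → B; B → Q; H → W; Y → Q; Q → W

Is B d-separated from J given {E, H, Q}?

We examine all 6 paths between B and J:
  1. B → H → W ← Q → J — H:chain[blocks]; W:collider[blocks]; Q:fork[blocks] ⇒ blocked
  2. B ← F → J — F:fork[open] ⇒ active
  3. B → W ← Q → J — W:collider[blocks]; Q:fork[blocks] ⇒ blocked
  4. B ← E → J — E:fork[blocks] ⇒ blocked
  5. B → Q → J — Q:chain[blocks] ⇒ blocked
  6. B ← Y → Q → J — Y:fork[open]; Q:chain[blocks] ⇒ blocked
Because an active path exists, B and J are not d-separated.

No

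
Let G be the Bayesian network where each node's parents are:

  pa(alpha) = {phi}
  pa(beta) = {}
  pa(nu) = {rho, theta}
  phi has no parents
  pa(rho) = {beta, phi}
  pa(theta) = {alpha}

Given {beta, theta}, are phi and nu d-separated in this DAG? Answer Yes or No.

No — phi and nu are not d-separated given {beta, theta}.

2 paths connect phi and nu; each must be blocked for d-separation to hold:
Path 1: phi → alpha → theta → nu
  theta is a chain here and theta is conditioned on, so the path is blocked at theta.
Path 2: phi → rho → nu
  rho is a chain and rho is not conditioned on — no node blocks this path, so it is active.
Because an active path exists, phi and nu are not d-separated.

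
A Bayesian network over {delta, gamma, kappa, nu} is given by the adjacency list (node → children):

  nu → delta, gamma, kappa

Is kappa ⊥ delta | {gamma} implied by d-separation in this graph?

Only one path connects kappa and delta:
Path 1: kappa ← nu → delta
  nu is a fork and nu is not conditioned on — no node blocks this path, so it is active.
Since the path kappa ← nu → delta is active, kappa and delta are not d-separated given {gamma}.

No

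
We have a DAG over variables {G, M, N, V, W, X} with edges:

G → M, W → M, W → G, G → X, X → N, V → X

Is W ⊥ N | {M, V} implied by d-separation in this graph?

No

Enumerating the 2 paths from W to N and testing each for blocking by {M, V}:
  1. W → G → X → N — G:chain[open]; X:chain[open] ⇒ active
  2. W → M ← G → X → N — M:collider[open]; G:fork[open]; X:chain[open] ⇒ active
At least one path is unblocked, so d-separation fails.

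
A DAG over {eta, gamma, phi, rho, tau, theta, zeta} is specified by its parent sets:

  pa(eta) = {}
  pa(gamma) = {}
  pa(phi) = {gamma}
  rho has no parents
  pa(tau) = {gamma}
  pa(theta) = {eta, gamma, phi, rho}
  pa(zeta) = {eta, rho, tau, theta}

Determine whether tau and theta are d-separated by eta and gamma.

We examine all 5 paths between tau and theta:
Path 1: tau → zeta ← eta → theta
  zeta is a collider here and neither zeta nor any of its descendants is conditioned on, so the collider stays closed — the path is blocked at zeta.
Path 2: tau → zeta ← theta
  zeta is a collider here and neither zeta nor any of its descendants is conditioned on, so the collider stays closed — the path is blocked at zeta.
Path 3: tau → zeta ← rho → theta
  zeta is a collider here and neither zeta nor any of its descendants is conditioned on, so the collider stays closed — the path is blocked at zeta.
Path 4: tau ← gamma → phi → theta
  gamma is a fork here and gamma is conditioned on, so the path is blocked at gamma.
Path 5: tau ← gamma → theta
  gamma is a fork here and gamma is conditioned on, so the path is blocked at gamma.
All paths are blocked; tau ⊥ theta | {eta, gamma} holds.

Yes — tau and theta are d-separated given {eta, gamma}.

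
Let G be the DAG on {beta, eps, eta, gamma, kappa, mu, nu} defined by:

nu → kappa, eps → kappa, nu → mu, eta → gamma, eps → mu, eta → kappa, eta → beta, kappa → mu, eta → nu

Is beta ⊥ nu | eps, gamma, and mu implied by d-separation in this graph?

No — beta and nu are not d-separated given {eps, gamma, mu}.

4 paths connect beta and nu; each must be blocked for d-separation to hold:
  1. beta ← eta → nu — eta:fork[open] ⇒ active
  2. beta ← eta → kappa → mu ← nu — eta:fork[open]; kappa:chain[open]; mu:collider[open] ⇒ active
  3. beta ← eta → kappa ← eps → mu ← nu — eta:fork[open]; kappa:collider[open]; eps:fork[blocks]; mu:collider[open] ⇒ blocked
  4. beta ← eta → kappa ← nu — eta:fork[open]; kappa:collider[open] ⇒ active
Because an active path exists, beta and nu are not d-separated.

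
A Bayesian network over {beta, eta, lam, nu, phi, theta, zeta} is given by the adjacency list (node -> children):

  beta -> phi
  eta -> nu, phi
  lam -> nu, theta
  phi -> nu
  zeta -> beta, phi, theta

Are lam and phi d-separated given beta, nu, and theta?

No — lam and phi are not d-separated given {beta, nu, theta}.

We examine all 4 paths between lam and phi:
Path 1: lam → nu ← eta → phi
  nu is a collider and nu is conditioned on, which opens it; eta is a fork and eta is not conditioned on — no node blocks this path, so it is active.
Path 2: lam → nu ← phi
  nu is a collider and nu is conditioned on, which opens it — no node blocks this path, so it is active.
Path 3: lam → theta ← zeta → beta → phi
  beta is a chain here and beta is conditioned on, so the path is blocked at beta.
Path 4: lam → theta ← zeta → phi
  theta is a collider and theta is conditioned on, which opens it; zeta is a fork and zeta is not conditioned on — no node blocks this path, so it is active.
Since the path lam → nu ← eta → phi is active, lam and phi are not d-separated given {beta, nu, theta}.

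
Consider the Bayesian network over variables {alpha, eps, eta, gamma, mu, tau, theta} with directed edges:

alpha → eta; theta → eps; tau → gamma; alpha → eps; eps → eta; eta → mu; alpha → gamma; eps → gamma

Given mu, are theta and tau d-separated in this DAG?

Yes — theta and tau are d-separated given {mu}.

Enumerating the 3 paths from theta to tau and testing each for blocking by {mu}:
Path 1: theta → eps → gamma ← tau
  gamma is a collider here and neither gamma nor any of its descendants is conditioned on, so the collider stays closed — the path is blocked at gamma.
Path 2: theta → eps ← alpha → gamma ← tau
  gamma is a collider here and neither gamma nor any of its descendants is conditioned on, so the collider stays closed — the path is blocked at gamma.
Path 3: theta → eps → eta ← alpha → gamma ← tau
  gamma is a collider here and neither gamma nor any of its descendants is conditioned on, so the collider stays closed — the path is blocked at gamma.
All paths are blocked; theta ⊥ tau | {mu} holds.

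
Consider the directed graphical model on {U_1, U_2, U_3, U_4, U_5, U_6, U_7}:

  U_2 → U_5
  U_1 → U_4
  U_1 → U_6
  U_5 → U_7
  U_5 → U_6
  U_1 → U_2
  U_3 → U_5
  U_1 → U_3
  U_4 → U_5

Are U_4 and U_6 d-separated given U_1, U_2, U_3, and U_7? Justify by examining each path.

There are 6 undirected paths between U_4 and U_6; checking each against the conditioning set {U_1, U_2, U_3, U_7}:
Path 1: U_4 ← U_1 → U_6
  U_1 is a fork here and U_1 is conditioned on, so the path is blocked at U_1.
Path 2: U_4 ← U_1 → U_3 → U_5 → U_6
  U_1 is a fork here and U_1 is conditioned on, so the path is blocked at U_1.
Path 3: U_4 ← U_1 → U_2 → U_5 → U_6
  U_1 is a fork here and U_1 is conditioned on, so the path is blocked at U_1.
Path 4: U_4 → U_5 → U_6
  U_5 is a chain and U_5 is not conditioned on — no node blocks this path, so it is active.
Path 5: U_4 → U_5 ← U_3 ← U_1 → U_6
  U_3 is a chain here and U_3 is conditioned on, so the path is blocked at U_3.
Path 6: U_4 → U_5 ← U_2 ← U_1 → U_6
  U_2 is a chain here and U_2 is conditioned on, so the path is blocked at U_2.
Because an active path exists, U_4 and U_6 are not d-separated.

No — U_4 and U_6 are not d-separated given {U_1, U_2, U_3, U_7}.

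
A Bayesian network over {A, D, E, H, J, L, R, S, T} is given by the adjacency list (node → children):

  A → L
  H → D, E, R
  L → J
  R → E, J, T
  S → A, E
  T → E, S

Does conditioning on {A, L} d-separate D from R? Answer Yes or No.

We examine all 6 paths between D and R:
Path 1: D ← H → R
  H is a fork and H is not conditioned on — no node blocks this path, so it is active.
Path 2: D ← H → E ← T ← R
  E is a collider here and neither E nor any of its descendants is conditioned on, so the collider stays closed — the path is blocked at E.
Path 3: D ← H → E ← T → S → A → L → J ← R
  E is a collider here and neither E nor any of its descendants is conditioned on, so the collider stays closed — the path is blocked at E.
Path 4: D ← H → E ← R
  E is a collider here and neither E nor any of its descendants is conditioned on, so the collider stays closed — the path is blocked at E.
Path 5: D ← H → E ← S ← T ← R
  E is a collider here and neither E nor any of its descendants is conditioned on, so the collider stays closed — the path is blocked at E.
Path 6: D ← H → E ← S → A → L → J ← R
  E is a collider here and neither E nor any of its descendants is conditioned on, so the collider stays closed — the path is blocked at E.
At least one path is unblocked, so d-separation fails.

No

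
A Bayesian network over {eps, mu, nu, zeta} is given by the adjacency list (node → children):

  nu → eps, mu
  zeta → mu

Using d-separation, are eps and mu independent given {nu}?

Only one path connects eps and mu:
  1. eps ← nu → mu — nu:fork[blocks] ⇒ blocked
Since every path is blocked, d-separation holds.

Yes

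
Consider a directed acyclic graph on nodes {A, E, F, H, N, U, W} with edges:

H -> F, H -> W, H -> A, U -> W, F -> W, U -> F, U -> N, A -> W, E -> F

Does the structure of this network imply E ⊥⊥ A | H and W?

There are 6 undirected paths between E and A; checking each against the conditioning set {H, W}:
Path 1: E → F ← U → W ← A
  F is a collider and its descendant W is conditioned on, which opens it; U is a fork and U is not conditioned on; W is a collider and W is conditioned on, which opens it — no node blocks this path, so it is active.
Path 2: E → F ← U → W ← H → A
  H is a fork here and H is conditioned on, so the path is blocked at H.
Path 3: E → F → W ← A
  F is a chain and F is not conditioned on; W is a collider and W is conditioned on, which opens it — no node blocks this path, so it is active.
Path 4: E → F → W ← H → A
  H is a fork here and H is conditioned on, so the path is blocked at H.
Path 5: E → F ← H → A
  H is a fork here and H is conditioned on, so the path is blocked at H.
Path 6: E → F ← H → W ← A
  H is a fork here and H is conditioned on, so the path is blocked at H.
Since the path E → F ← U → W ← A is active, E and A are not d-separated given {H, W}.

No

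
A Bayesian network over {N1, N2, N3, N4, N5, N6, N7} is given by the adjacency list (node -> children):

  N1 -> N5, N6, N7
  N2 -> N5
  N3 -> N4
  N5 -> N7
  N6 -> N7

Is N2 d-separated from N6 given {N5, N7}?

No

Enumerating the 4 paths from N2 to N6 and testing each for blocking by {N5, N7}:
Path 1: N2 → N5 → N7 ← N6
  N5 is a chain here and N5 is conditioned on, so the path is blocked at N5.
Path 2: N2 → N5 → N7 ← N1 → N6
  N5 is a chain here and N5 is conditioned on, so the path is blocked at N5.
Path 3: N2 → N5 ← N1 → N7 ← N6
  N5 is a collider and N5 is conditioned on, which opens it; N1 is a fork and N1 is not conditioned on; N7 is a collider and N7 is conditioned on, which opens it — no node blocks this path, so it is active.
Path 4: N2 → N5 ← N1 → N6
  N5 is a collider and N5 is conditioned on, which opens it; N1 is a fork and N1 is not conditioned on — no node blocks this path, so it is active.
Because an active path exists, N2 and N6 are not d-separated.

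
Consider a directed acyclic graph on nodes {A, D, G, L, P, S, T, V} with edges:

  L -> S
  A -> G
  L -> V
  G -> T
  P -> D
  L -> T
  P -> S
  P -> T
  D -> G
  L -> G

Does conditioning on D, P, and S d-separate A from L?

Yes — A and L are d-separated given {D, P, S}.

Enumerating the 5 paths from A to L and testing each for blocking by {D, P, S}:
Path 1: A → G ← L
  G is a collider here and neither G nor any of its descendants is conditioned on, so the collider stays closed — the path is blocked at G.
Path 2: A → G ← D ← P → T ← L
  G is a collider here and neither G nor any of its descendants is conditioned on, so the collider stays closed — the path is blocked at G.
Path 3: A → G ← D ← P → S ← L
  G is a collider here and neither G nor any of its descendants is conditioned on, so the collider stays closed — the path is blocked at G.
Path 4: A → G → T ← L
  T is a collider here and neither T nor any of its descendants is conditioned on, so the collider stays closed — the path is blocked at T.
Path 5: A → G → T ← P → S ← L
  T is a collider here and neither T nor any of its descendants is conditioned on, so the collider stays closed — the path is blocked at T.
Since every path is blocked, d-separation holds.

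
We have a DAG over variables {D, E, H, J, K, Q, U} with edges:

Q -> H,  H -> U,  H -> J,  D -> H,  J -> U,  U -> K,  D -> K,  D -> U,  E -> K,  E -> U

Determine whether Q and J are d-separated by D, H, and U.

There are 5 undirected paths between Q and J; checking each against the conditioning set {D, H, U}:
  1. Q → H ← D → K ← U ← J — H:collider[open]; D:fork[blocks]; K:collider[blocks]; U:chain[blocks] ⇒ blocked
  2. Q → H ← D → K ← E → U ← J — H:collider[open]; D:fork[blocks]; K:collider[blocks]; E:fork[open]; U:collider[open] ⇒ blocked
  3. Q → H ← D → U ← J — H:collider[open]; D:fork[blocks]; U:collider[open] ⇒ blocked
  4. Q → H → U ← J — H:chain[blocks]; U:collider[open] ⇒ blocked
  5. Q → H → J — H:chain[blocks] ⇒ blocked
All paths are blocked; Q ⊥ J | {D, H, U} holds.

Yes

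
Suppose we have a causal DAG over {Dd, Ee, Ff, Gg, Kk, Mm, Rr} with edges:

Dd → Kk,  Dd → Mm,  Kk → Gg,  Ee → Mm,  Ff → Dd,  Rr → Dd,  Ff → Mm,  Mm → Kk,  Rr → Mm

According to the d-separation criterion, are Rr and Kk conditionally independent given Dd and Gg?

6 paths connect Rr and Kk; each must be blocked for d-separation to hold:
Path 1: Rr → Dd → Mm → Kk
  Dd is a chain here and Dd is conditioned on, so the path is blocked at Dd.
Path 2: Rr → Dd → Kk
  Dd is a chain here and Dd is conditioned on, so the path is blocked at Dd.
Path 3: Rr → Dd ← Ff → Mm → Kk
  Dd is a collider and Dd is conditioned on, which opens it; Ff is a fork and Ff is not conditioned on; Mm is a chain and Mm is not conditioned on — no node blocks this path, so it is active.
Path 4: Rr → Mm ← Dd → Kk
  Dd is a fork here and Dd is conditioned on, so the path is blocked at Dd.
Path 5: Rr → Mm → Kk
  Mm is a chain and Mm is not conditioned on — no node blocks this path, so it is active.
Path 6: Rr → Mm ← Ff → Dd → Kk
  Dd is a chain here and Dd is conditioned on, so the path is blocked at Dd.
Because an active path exists, Rr and Kk are not d-separated.

No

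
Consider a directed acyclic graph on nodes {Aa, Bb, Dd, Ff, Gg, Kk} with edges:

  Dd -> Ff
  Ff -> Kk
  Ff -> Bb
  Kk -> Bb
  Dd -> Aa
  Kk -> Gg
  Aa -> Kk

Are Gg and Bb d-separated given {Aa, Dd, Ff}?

No

Enumerating the 3 paths from Gg to Bb and testing each for blocking by {Aa, Dd, Ff}:
Path 1: Gg ← Kk ← Aa ← Dd → Ff → Bb
  Aa is a chain here and Aa is conditioned on, so the path is blocked at Aa.
Path 2: Gg ← Kk → Bb
  Kk is a fork and Kk is not conditioned on — no node blocks this path, so it is active.
Path 3: Gg ← Kk ← Ff → Bb
  Ff is a fork here and Ff is conditioned on, so the path is blocked at Ff.
At least one path is unblocked, so d-separation fails.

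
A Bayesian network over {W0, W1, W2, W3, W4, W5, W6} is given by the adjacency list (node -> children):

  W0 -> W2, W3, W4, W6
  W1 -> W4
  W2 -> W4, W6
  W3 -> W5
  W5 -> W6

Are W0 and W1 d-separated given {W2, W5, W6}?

4 paths connect W0 and W1; each must be blocked for d-separation to hold:
  1. W0 → W3 → W5 → W6 ← W2 → W4 ← W1 — W3:chain[open]; W5:chain[blocks]; W6:collider[open]; W2:fork[blocks]; W4:collider[blocks] ⇒ blocked
  2. W0 → W2 → W4 ← W1 — W2:chain[blocks]; W4:collider[blocks] ⇒ blocked
  3. W0 → W6 ← W2 → W4 ← W1 — W6:collider[open]; W2:fork[blocks]; W4:collider[blocks] ⇒ blocked
  4. W0 → W4 ← W1 — W4:collider[blocks] ⇒ blocked
Every path is blocked, so W0 and W1 are d-separated given {W2, W5, W6}.

Yes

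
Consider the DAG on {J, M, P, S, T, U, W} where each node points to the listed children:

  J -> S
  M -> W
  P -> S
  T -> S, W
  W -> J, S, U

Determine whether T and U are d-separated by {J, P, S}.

No — T and U are not d-separated given {J, P, S}.

We examine all 3 paths between T and U:
Path 1: T → S ← J ← W → U
  J is a chain here and J is conditioned on, so the path is blocked at J.
Path 2: T → S ← W → U
  S is a collider and S is conditioned on, which opens it; W is a fork and W is not conditioned on — no node blocks this path, so it is active.
Path 3: T → W → U
  W is a chain and W is not conditioned on — no node blocks this path, so it is active.
Because an active path exists, T and U are not d-separated.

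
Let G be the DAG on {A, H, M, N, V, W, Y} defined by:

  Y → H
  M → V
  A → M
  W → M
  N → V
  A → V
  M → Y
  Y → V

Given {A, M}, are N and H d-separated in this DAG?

3 paths connect N and H; each must be blocked for d-separation to hold:
Path 1: N → V ← M → Y → H
  V is a collider here and neither V nor any of its descendants is conditioned on, so the collider stays closed — the path is blocked at V.
Path 2: N → V ← A → M → Y → H
  V is a collider here and neither V nor any of its descendants is conditioned on, so the collider stays closed — the path is blocked at V.
Path 3: N → V ← Y → H
  V is a collider here and neither V nor any of its descendants is conditioned on, so the collider stays closed — the path is blocked at V.
All paths are blocked; N ⊥ H | {A, M} holds.

Yes — N and H are d-separated given {A, M}.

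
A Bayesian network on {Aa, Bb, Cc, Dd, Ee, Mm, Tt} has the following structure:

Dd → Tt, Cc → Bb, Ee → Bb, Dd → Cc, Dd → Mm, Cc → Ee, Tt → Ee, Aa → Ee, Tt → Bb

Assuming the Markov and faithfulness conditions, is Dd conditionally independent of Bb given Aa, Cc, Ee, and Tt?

Enumerating the 6 paths from Dd to Bb and testing each for blocking by {Aa, Cc, Ee, Tt}:
  1. Dd → Cc → Bb — Cc:chain[blocks] ⇒ blocked
  2. Dd → Cc → Ee → Bb — Cc:chain[blocks]; Ee:chain[blocks] ⇒ blocked
  3. Dd → Cc → Ee ← Tt → Bb — Cc:chain[blocks]; Ee:collider[open]; Tt:fork[blocks] ⇒ blocked
  4. Dd → Tt → Bb — Tt:chain[blocks] ⇒ blocked
  5. Dd → Tt → Ee → Bb — Tt:chain[blocks]; Ee:chain[blocks] ⇒ blocked
  6. Dd → Tt → Ee ← Cc → Bb — Tt:chain[blocks]; Ee:collider[open]; Cc:fork[blocks] ⇒ blocked
All paths are blocked; Dd ⊥ Bb | {Aa, Cc, Ee, Tt} holds.

Yes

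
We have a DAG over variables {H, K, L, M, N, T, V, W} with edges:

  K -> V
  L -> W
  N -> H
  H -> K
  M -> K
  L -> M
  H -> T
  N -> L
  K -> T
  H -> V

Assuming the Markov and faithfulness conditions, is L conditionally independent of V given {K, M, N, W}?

Enumerating the 6 paths from L to V and testing each for blocking by {K, M, N, W}:
Path 1: L ← N → H → T ← K → V
  N is a fork here and N is conditioned on, so the path is blocked at N.
Path 2: L ← N → H → V
  N is a fork here and N is conditioned on, so the path is blocked at N.
Path 3: L ← N → H → K → V
  N is a fork here and N is conditioned on, so the path is blocked at N.
Path 4: L → M → K → T ← H → V
  M is a chain here and M is conditioned on, so the path is blocked at M.
Path 5: L → M → K → V
  M is a chain here and M is conditioned on, so the path is blocked at M.
Path 6: L → M → K ← H → V
  M is a chain here and M is conditioned on, so the path is blocked at M.
Every path is blocked, so L and V are d-separated given {K, M, N, W}.

Yes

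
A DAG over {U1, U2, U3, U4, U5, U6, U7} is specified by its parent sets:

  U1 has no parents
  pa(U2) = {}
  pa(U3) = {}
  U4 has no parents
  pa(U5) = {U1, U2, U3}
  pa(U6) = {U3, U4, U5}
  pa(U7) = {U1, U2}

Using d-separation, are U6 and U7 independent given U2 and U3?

4 paths connect U6 and U7; each must be blocked for d-separation to hold:
  1. U6 ← U5 ← U1 → U7 — U5:chain[open]; U1:fork[open] ⇒ active
  2. U6 ← U5 ← U2 → U7 — U5:chain[open]; U2:fork[blocks] ⇒ blocked
  3. U6 ← U3 → U5 ← U1 → U7 — U3:fork[blocks]; U5:collider[blocks]; U1:fork[open] ⇒ blocked
  4. U6 ← U3 → U5 ← U2 → U7 — U3:fork[blocks]; U5:collider[blocks]; U2:fork[blocks] ⇒ blocked
Since the path U6 ← U5 ← U1 → U7 is active, U6 and U7 are not d-separated given {U2, U3}.

No — U6 and U7 are not d-separated given {U2, U3}.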